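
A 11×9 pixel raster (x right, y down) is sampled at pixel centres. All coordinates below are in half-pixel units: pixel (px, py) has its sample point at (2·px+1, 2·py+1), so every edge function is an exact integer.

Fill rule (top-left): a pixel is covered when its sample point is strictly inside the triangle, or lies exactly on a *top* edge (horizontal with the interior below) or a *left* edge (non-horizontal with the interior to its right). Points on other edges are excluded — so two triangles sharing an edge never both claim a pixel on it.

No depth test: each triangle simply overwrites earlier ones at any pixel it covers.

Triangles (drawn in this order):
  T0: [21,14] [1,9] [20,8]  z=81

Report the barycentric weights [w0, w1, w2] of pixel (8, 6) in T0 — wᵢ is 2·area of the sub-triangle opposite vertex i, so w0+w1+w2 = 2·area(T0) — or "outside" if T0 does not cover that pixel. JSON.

T0:
  2·area = 115
  edge (21, 14)→(1, 9): d=(-20,-5) top-left  bias=+0
  edge (1, 9)→(20, 8): d=(19,-1) top-left  bias=+0
  edge (20, 8)→(21, 14): d=(1,6) right/bottom  bias=-1
    (0,4)@(1, 9): e=[0,0,115] → X  [on edge]
    (1,4)@(3, 9): e=[10,2,103] → X
    (2,4)@(5, 9): e=[20,4,91] → X
    (3,4)@(7, 9): e=[30,6,79] → X
    (4,4)@(9, 9): e=[40,8,67] → X
    (5,4)@(11, 9): e=[50,10,55] → X
    (6,4)@(13, 9): e=[60,12,43] → X
    (7,4)@(15, 9): e=[70,14,31] → X
    (8,4)@(17, 9): e=[80,16,19] → X
    (9,4)@(19, 9): e=[90,18,7] → X
    (10,4)@(21, 9): e=[100,20,-5] → .
    (0,5)@(1, 11): e=[-40,38,117] → .
    (4,5)@(9, 11): e=[0,46,69] → X  [on edge]
    (8,6)@(17, 13): e=[0,92,23] → X  [on edge]
  covered (18 px):
    . . . . . . . . . . .
    . . . . . . . . . . .
    . . . . . . . . . . .
    . . . . . . . . . . .
    X X X X X X X X X X .
    . . . . X X X X X X .
    . . . . . . . . X X .
    . . . . . . . . . . .
    . . . . . . . . . . .

Result: [92,23,0]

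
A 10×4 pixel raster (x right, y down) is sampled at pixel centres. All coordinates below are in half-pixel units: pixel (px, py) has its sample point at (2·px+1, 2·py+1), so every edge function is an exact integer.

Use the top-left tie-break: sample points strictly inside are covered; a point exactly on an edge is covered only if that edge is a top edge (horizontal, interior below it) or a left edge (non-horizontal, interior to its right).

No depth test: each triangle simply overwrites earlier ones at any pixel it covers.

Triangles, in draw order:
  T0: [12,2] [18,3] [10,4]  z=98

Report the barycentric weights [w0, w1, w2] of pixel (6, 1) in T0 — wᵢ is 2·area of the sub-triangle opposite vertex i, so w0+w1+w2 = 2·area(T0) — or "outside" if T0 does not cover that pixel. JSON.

T0:
  2·area = 14
  edge (12, 2)→(18, 3): d=(6,1) right/bottom  bias=-1
  edge (18, 3)→(10, 4): d=(-8,1) right/bottom  bias=-1
  edge (10, 4)→(12, 2): d=(2,-2) top-left  bias=+0
    (6,0)@(13, 1): e=[-7,21,0] → ·  [on edge]
    (5,1)@(11, 3): e=[7,7,0] → █  [on edge]
    (6,1)@(13, 3): e=[5,5,4] → █
    (7,1)@(15, 3): e=[3,3,8] → █
    (8,1)@(17, 3): e=[1,1,12] → █
    (9,1)@(19, 3): e=[-1,-1,16] → ·
    (4,2)@(9, 5): e=[21,-7,0] → ·  [on edge]
    (5,2)@(11, 5): e=[19,-9,4] → ·
    (6,2)@(13, 5): e=[17,-11,8] → ·
    (7,2)@(15, 5): e=[15,-13,12] → ·
    (8,2)@(17, 5): e=[13,-15,16] → ·
    (3,3)@(7, 7): e=[35,-21,0] → ·  [on edge]
  covered (4 px):
    · · · · · · · · · ·
    · · · · · █ █ █ █ ·
    · · · · · · · · · ·
    · · · · · · · · · ·

Answer: [5,4,5]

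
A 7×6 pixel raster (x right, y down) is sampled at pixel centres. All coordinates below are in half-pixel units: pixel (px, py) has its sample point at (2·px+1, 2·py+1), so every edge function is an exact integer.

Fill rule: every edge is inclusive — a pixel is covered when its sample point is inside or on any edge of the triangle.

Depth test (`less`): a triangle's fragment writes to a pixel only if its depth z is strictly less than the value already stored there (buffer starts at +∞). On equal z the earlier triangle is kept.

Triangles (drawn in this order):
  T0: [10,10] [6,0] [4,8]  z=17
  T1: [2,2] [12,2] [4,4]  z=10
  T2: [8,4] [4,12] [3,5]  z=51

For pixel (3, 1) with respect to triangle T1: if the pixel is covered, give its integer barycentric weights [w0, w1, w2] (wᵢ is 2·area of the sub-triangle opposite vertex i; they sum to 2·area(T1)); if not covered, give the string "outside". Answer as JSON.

T0:
  2·area = 52  (B↔C swapped to make it positive)
  edge (10, 10)→(4, 8): d=(-6,-2) inclusive
  edge (4, 8)→(6, 0): d=(2,-8) inclusive
  edge (6, 0)→(10, 10): d=(4,10) inclusive
    (3,1)@(7, 3): e=[36,14,2] → #
    (4,1)@(9, 3): e=[40,30,-18] → ·
    (2,2)@(5, 5): e=[20,2,30] → #
    (4,2)@(9, 5): e=[28,34,-10] → ·
    (0,3)@(1, 7): e=[0,-26,78] → ·  [on edge]
    (2,3)@(5, 7): e=[8,6,38] → #
    (4,3)@(9, 7): e=[16,38,-2] → ·
    (2,4)@(5, 9): e=[-4,10,46] → ·
    (3,4)@(7, 9): e=[0,26,26] → #  [on edge]
    (4,4)@(9, 9): e=[4,42,6] → #
    (5,4)@(11, 9): e=[8,58,-14] → ·
    (3,5)@(7, 11): e=[-12,30,34] → ·
    (6,5)@(13, 11): e=[0,78,-26] → ·  [on edge]
  covered (7 px):
    · · · · · · ·
    · · · # · · ·
    · · # # · · ·
    · · # # · · ·
    · · · # # · ·
    · · · · · · ·
T1:
  2·area = 20
  edge (2, 2)→(12, 2): d=(10,0) inclusive
  edge (12, 2)→(4, 4): d=(-8,2) inclusive
  edge (4, 4)→(2, 2): d=(-2,-2) inclusive
    (0,0)@(1, 1): e=[-10,30,0] → ·  [on edge]
    (1,1)@(3, 3): e=[10,10,0] → #  [on edge]
    (2,1)@(5, 3): e=[10,6,4] → #
    (3,1)@(7, 3): e=[10,2,8] → #
    (4,1)@(9, 3): e=[10,-2,12] → ·
    (1,2)@(3, 5): e=[30,-6,-4] → ·
    (2,2)@(5, 5): e=[30,-10,0] → ·  [on edge]
    (3,2)@(7, 5): e=[30,-14,4] → ·
    (3,3)@(7, 7): e=[50,-30,0] → ·  [on edge]
    (4,4)@(9, 9): e=[70,-50,0] → ·  [on edge]
    (5,5)@(11, 11): e=[90,-70,0] → ·  [on edge]
  covered (3 px):
    · · · · · · ·
    · # # # · · ·
    · · · · · · ·
    · · · · · · ·
    · · · · · · ·
    · · · · · · ·
T2:
  2·area = 36
  edge (8, 4)→(4, 12): d=(-4,8) inclusive
  edge (4, 12)→(3, 5): d=(-1,-7) inclusive
  edge (3, 5)→(8, 4): d=(5,-1) inclusive
    (6,1)@(13, 3): e=[-36,72,0] → ·  [on edge]
    (1,2)@(3, 5): e=[36,0,0] → #  [on edge]
    (2,2)@(5, 5): e=[20,14,2] → #
    (3,2)@(7, 5): e=[4,28,4] → #
    (4,2)@(9, 5): e=[-12,42,6] → ·
    (1,3)@(3, 7): e=[28,-2,10] → ·
    (2,3)@(5, 7): e=[12,12,12] → #
    (3,3)@(7, 7): e=[-4,26,14] → ·
    (2,4)@(5, 9): e=[4,10,22] → #
    (3,4)@(7, 9): e=[-12,24,24] → ·
    (2,5)@(5, 11): e=[-4,8,32] → ·
  covered (5 px):
    · · · · · · ·
    · · · · · · ·
    · # # # · · ·
    · · # · · · ·
    · · # · · · ·
    · · · · · · ·

Final: [2,8,10]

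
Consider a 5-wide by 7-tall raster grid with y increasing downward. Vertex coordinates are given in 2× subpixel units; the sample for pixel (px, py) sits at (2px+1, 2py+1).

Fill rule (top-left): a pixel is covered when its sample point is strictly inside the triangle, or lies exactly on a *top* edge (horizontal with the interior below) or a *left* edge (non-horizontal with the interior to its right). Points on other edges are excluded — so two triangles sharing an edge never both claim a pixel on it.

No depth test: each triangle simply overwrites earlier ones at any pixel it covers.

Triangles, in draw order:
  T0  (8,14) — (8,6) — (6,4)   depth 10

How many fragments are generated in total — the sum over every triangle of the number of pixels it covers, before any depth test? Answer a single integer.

T0:
  2·area = 16  (B↔C swapped to make it positive)
  edge (8, 14)→(6, 4): d=(-2,-10) top-left  bias=+0
  edge (6, 4)→(8, 6): d=(2,2) right/bottom  bias=-1
  edge (8, 6)→(8, 14): d=(0,8) right/bottom  bias=-1
    (1,0)@(3, 1): e=[-24,0,40] → ·  [on edge]
    (2,1)@(5, 3): e=[-8,0,24] → ·  [on edge]
    (3,2)@(7, 5): e=[8,0,8] → ·  [on edge]
    (3,3)@(7, 7): e=[4,4,8] → █
    (4,3)@(9, 7): e=[24,0,-8] → ·  [on edge]
    (3,4)@(7, 9): e=[0,8,8] → █  [on edge]
    (4,4)@(9, 9): e=[20,4,-8] → ·
    (3,5)@(7, 11): e=[-4,12,8] → ·
  covered (2 px):
    · · · · ·
    · · · · ·
    · · · · ·
    · · · █ ·
    · · · █ ·
    · · · · ·
    · · · · ·

Answer: 2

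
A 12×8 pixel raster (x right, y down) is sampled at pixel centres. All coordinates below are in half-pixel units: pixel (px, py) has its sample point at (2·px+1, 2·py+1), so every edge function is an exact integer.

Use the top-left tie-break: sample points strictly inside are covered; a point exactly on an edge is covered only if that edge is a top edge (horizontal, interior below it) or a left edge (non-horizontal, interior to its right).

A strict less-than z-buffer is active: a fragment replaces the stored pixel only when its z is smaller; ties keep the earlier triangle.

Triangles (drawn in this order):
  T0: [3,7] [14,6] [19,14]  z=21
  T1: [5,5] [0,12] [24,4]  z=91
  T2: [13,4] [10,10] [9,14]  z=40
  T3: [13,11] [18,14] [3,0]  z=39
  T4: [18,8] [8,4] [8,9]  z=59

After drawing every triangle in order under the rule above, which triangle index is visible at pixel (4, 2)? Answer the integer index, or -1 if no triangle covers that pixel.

T0:
  2·area = 93
  edge (3, 7)→(14, 6): d=(11,-1) top-left  bias=+0
  edge (14, 6)→(19, 14): d=(5,8) right/bottom  bias=-1
  edge (19, 14)→(3, 7): d=(-16,-7) top-left  bias=+0
    (1,3)@(3, 7): e=[0,93,0] → #  [on edge]
    (2,3)@(5, 7): e=[2,77,14] → #
    (3,3)@(7, 7): e=[4,61,28] → #
    (4,3)@(9, 7): e=[6,45,42] → #
    (5,3)@(11, 7): e=[8,29,56] → #
    (6,3)@(13, 7): e=[10,13,70] → #
    (7,3)@(15, 7): e=[12,-3,84] → ·
    (1,4)@(3, 9): e=[22,103,-32] → ·
    (2,4)@(5, 9): e=[24,87,-18] → ·
    (3,4)@(7, 9): e=[26,71,-4] → ·
    (4,4)@(9, 9): e=[28,55,10] → #
    (7,4)@(15, 9): e=[34,7,52] → #
  covered (14 px):
    · · · · · · · · · · · ·
    · · · · · · · · · · · ·
    · · · · · · · · · · · ·
    · # # # # # # · · · · ·
    · · · · # # # # · · · ·
    · · · · · · # # # · · ·
    · · · · · · · · # · · ·
    · · · · · · · · · · · ·
T1:
  2·area = 128  (B↔C swapped to make it positive)
  edge (5, 5)→(24, 4): d=(19,-1) top-left  bias=+0
  edge (24, 4)→(0, 12): d=(-24,8) right/bottom  bias=-1
  edge (0, 12)→(5, 5): d=(5,-7) top-left  bias=+0
    (2,2)@(5, 5): e=[0,128,0] → #  [on edge]
    (3,2)@(7, 5): e=[2,112,14] → #
    (4,2)@(9, 5): e=[4,96,28] → #
    (5,2)@(11, 5): e=[6,80,42] → #
    (6,2)@(13, 5): e=[8,64,56] → #
    (7,2)@(15, 5): e=[10,48,70] → #
    (8,2)@(17, 5): e=[12,32,84] → #
    (9,2)@(19, 5): e=[14,16,98] → #
    (10,2)@(21, 5): e=[16,0,112] → ·  [on edge]
    (2,3)@(5, 7): e=[38,80,10] → #
    (7,3)@(15, 7): e=[48,0,80] → ·  [on edge]
    (8,3)@(17, 7): e=[50,-16,94] → ·
    (4,4)@(9, 9): e=[80,0,48] → ·  [on edge]
    (1,5)@(3, 11): e=[112,0,16] → ·  [on edge]
  covered (17 px):
    · · · · · · · · · · · ·
    · · · · · · · · · · · ·
    · · # # # # # # # # · ·
    · · # # # # # · · · · ·
    · # # # · · · · · · · ·
    # · · · · · · · · · · ·
    · · · · · · · · · · · ·
    · · · · · · · · · · · ·
T2:
  2·area = 6  (B↔C swapped to make it positive)
  edge (13, 4)→(9, 14): d=(-4,10) right/bottom  bias=-1
  edge (9, 14)→(10, 10): d=(1,-4) top-left  bias=+0
  edge (10, 10)→(13, 4): d=(3,-6) top-left  bias=+0
    (5,4)@(11, 9): e=[0,3,3] → ·  [on edge]
  covered (0 px):
    · · · · · · · · · · · ·
    · · · · · · · · · · · ·
    · · · · · · · · · · · ·
    · · · · · · · · · · · ·
    · · · · · · · · · · · ·
    · · · · · · · · · · · ·
    · · · · · · · · · · · ·
    · · · · · · · · · · · ·
T3:
  2·area = 25  (B↔C swapped to make it positive)
  edge (13, 11)→(3, 0): d=(-10,-11) top-left  bias=+0
  edge (3, 0)→(18, 14): d=(15,14) right/bottom  bias=-1
  edge (18, 14)→(13, 11): d=(-5,-3) top-left  bias=+0
    (1,2)@(3, 5): e=[-50,75,0] → ·  [on edge]
    (6,5)@(13, 11): e=[0,25,0] → #  [on edge]
    (7,5)@(15, 11): e=[22,-3,6] → ·
    (6,6)@(13, 13): e=[-20,55,-10] → ·
  covered (1 px):
    · · · · · · · · · · · ·
    · · · · · · · · · · · ·
    · · · · · · · · · · · ·
    · · · · · · · · · · · ·
    · · · · · · · · · · · ·
    · · · · · · # · · · · ·
    · · · · · · · · · · · ·
    · · · · · · · · · · · ·
T4:
  2·area = 50  (B↔C swapped to make it positive)
  edge (18, 8)→(8, 9): d=(-10,1) right/bottom  bias=-1
  edge (8, 9)→(8, 4): d=(0,-5) top-left  bias=+0
  edge (8, 4)→(18, 8): d=(10,4) right/bottom  bias=-1
    (4,2)@(9, 5): e=[39,5,6] → #
    (5,2)@(11, 5): e=[37,15,-2] → ·
    (4,3)@(9, 7): e=[19,5,26] → #
    (5,3)@(11, 7): e=[17,15,18] → #
    (6,3)@(13, 7): e=[15,25,10] → #
    (7,3)@(15, 7): e=[13,35,2] → #
    (8,3)@(17, 7): e=[11,45,-6] → ·
    (4,4)@(9, 9): e=[-1,5,46] → ·
    (5,4)@(11, 9): e=[-3,15,38] → ·
    (6,4)@(13, 9): e=[-5,25,30] → ·
    (7,4)@(15, 9): e=[-7,35,22] → ·
  covered (5 px):
    · · · · · · · · · · · ·
    · · · · · · · · · · · ·
    · · · · # · · · · · · ·
    · · · · # # # # · · · ·
    · · · · · · · · · · · ·
    · · · · · · · · · · · ·
    · · · · · · · · · · · ·
    · · · · · · · · · · · ·

Z-buffer (winner per pixel, '.' = empty):
  . . . . . . . . . . . .
  . . . . . . . . . . . .
  . . 1 1 4 1 1 1 1 1 . .
  . 0 0 0 0 0 0 4 . . . .
  . 1 1 1 0 0 0 0 . . . .
  1 . . . . . 0 0 0 . . .
  . . . . . . . . 0 . . .
  . . . . . . . . . . . .

Final: 4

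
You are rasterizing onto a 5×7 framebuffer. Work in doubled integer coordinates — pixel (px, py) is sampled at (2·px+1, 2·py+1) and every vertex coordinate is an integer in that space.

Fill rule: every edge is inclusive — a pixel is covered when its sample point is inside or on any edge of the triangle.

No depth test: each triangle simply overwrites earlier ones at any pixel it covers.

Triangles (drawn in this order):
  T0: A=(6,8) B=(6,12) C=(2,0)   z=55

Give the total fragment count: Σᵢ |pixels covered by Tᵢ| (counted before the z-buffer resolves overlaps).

T0:
  2·area = 16
  edge (6, 8)→(6, 12): d=(0,4) inclusive
  edge (6, 12)→(2, 0): d=(-4,-12) inclusive
  edge (2, 0)→(6, 8): d=(4,8) inclusive
    (1,1)@(3, 3): e=[12,0,4] → █  [on edge]
    (2,1)@(5, 3): e=[4,24,-12] → ·
    (1,2)@(3, 5): e=[12,-8,12] → ·
    (2,3)@(5, 7): e=[4,8,4] → █
    (3,3)@(7, 7): e=[-4,32,-12] → ·
    (2,4)@(5, 9): e=[4,0,12] → █  [on edge]
    (3,4)@(7, 9): e=[-4,24,-4] → ·
    (2,5)@(5, 11): e=[4,-8,20] → ·
  covered (3 px):
    · · · · ·
    · █ · · ·
    · · · · ·
    · · █ · ·
    · · █ · ·
    · · · · ·
    · · · · ·

Final: 3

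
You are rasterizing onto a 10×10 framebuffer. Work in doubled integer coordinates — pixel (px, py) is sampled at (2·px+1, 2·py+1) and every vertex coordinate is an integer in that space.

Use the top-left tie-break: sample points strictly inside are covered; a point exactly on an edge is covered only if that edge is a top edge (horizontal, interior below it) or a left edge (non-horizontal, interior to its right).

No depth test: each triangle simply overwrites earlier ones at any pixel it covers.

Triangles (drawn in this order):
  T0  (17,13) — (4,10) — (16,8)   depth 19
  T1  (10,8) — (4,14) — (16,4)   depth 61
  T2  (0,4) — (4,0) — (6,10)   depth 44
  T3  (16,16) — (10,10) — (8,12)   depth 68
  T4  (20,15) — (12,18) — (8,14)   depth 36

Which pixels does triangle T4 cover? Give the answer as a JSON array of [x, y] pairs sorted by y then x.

T0:
  2·area = 62
  edge (17, 13)→(4, 10): d=(-13,-3) top-left  bias=+0
  edge (4, 10)→(16, 8): d=(12,-2) top-left  bias=+0
  edge (16, 8)→(17, 13): d=(1,5) right/bottom  bias=-1
    (7,1)@(15, 3): e=[124,-62,0] → .  [on edge]
    (5,4)@(11, 9): e=[34,2,26] → X
    (6,4)@(13, 9): e=[40,6,16] → X
    (7,4)@(15, 9): e=[46,10,6] → X
    (8,4)@(17, 9): e=[52,14,-4] → .
    (4,5)@(9, 11): e=[2,22,38] → X
    (8,5)@(17, 11): e=[26,38,-2] → .
    (4,6)@(9, 13): e=[-24,46,40] → .
    (5,6)@(11, 13): e=[-18,50,30] → .
    (6,6)@(13, 13): e=[-12,54,20] → .
    (7,6)@(15, 13): e=[-6,58,10] → .
    (8,6)@(17, 13): e=[0,62,0] → .  [on edge]
  covered (7 px):
    . . . . . . . . . .
    . . . . . . . . . .
    . . . . . . . . . .
    . . . . . . . . . .
    . . . . . X X X . .
    . . . . X X X X . .
    . . . . . . . . . .
    . . . . . . . . . .
    . . . . . . . . . .
    . . . . . . . . . .
T1:
  2·area = 12  (B↔C swapped to make it positive)
  edge (10, 8)→(16, 4): d=(6,-4) top-left  bias=+0
  edge (16, 4)→(4, 14): d=(-12,10) right/bottom  bias=-1
  edge (4, 14)→(10, 8): d=(6,-6) top-left  bias=+0
    (8,0)@(17, 1): e=[-14,26,0] → .  [on edge]
    (7,1)@(15, 3): e=[-10,22,0] → .  [on edge]
    (6,2)@(13, 5): e=[-6,18,0] → .  [on edge]
    (5,3)@(11, 7): e=[-2,14,0] → .  [on edge]
    (4,4)@(9, 9): e=[2,10,0] → X  [on edge]
    (5,4)@(11, 9): e=[10,-10,12] → .
    (3,5)@(7, 11): e=[6,6,0] → X  [on edge]
    (4,5)@(9, 11): e=[14,-14,12] → .
    (2,6)@(5, 13): e=[10,2,0] → X  [on edge]
    (3,6)@(7, 13): e=[18,-18,12] → .
    (1,7)@(3, 15): e=[14,-2,0] → .  [on edge]
    (2,7)@(5, 15): e=[22,-22,12] → .
    (0,8)@(1, 17): e=[18,-6,0] → .  [on edge]
  covered (3 px):
    . . . . . . . . . .
    . . . . . . . . . .
    . . . . . . . . . .
    . . . . . . . . . .
    . . . . X . . . . .
    . . . X . . . . . .
    . . X . . . . . . .
    . . . . . . . . . .
    . . . . . . . . . .
    . . . . . . . . . .
T2:
  2·area = 48
  edge (0, 4)→(4, 0): d=(4,-4) top-left  bias=+0
  edge (4, 0)→(6, 10): d=(2,10) right/bottom  bias=-1
  edge (6, 10)→(0, 4): d=(-6,-6) top-left  bias=+0
    (1,0)@(3, 1): e=[0,12,36] → X  [on edge]
    (2,0)@(5, 1): e=[8,-8,48] → .
    (0,1)@(1, 3): e=[0,36,12] → X  [on edge]
    (2,1)@(5, 3): e=[16,-4,36] → .
    (0,2)@(1, 5): e=[8,40,0] → X  [on edge]
    (2,2)@(5, 5): e=[24,0,24] → .  [on edge]
    (0,3)@(1, 7): e=[16,44,-12] → .
    (1,3)@(3, 7): e=[24,24,0] → X  [on edge]
    (2,3)@(5, 7): e=[32,4,12] → X
    (3,3)@(7, 7): e=[40,-16,24] → .
    (1,4)@(3, 9): e=[32,28,-12] → .
    (2,4)@(5, 9): e=[40,8,0] → X  [on edge]
    (3,5)@(7, 11): e=[56,-8,0] → .  [on edge]
    (4,6)@(9, 13): e=[72,-24,0] → .  [on edge]
    (3,7)@(7, 15): e=[72,0,-24] → .  [on edge]
    (5,7)@(11, 15): e=[88,-40,0] → .  [on edge]
    (6,8)@(13, 17): e=[104,-56,0] → .  [on edge]
    (7,9)@(15, 19): e=[120,-72,0] → .  [on edge]
  covered (8 px):
    . X . . . . . . . .
    X X . . . . . . . .
    X X . . . . . . . .
    . X X . . . . . . .
    . . X . . . . . . .
    . . . . . . . . . .
    . . . . . . . . . .
    . . . . . . . . . .
    . . . . . . . . . .
    . . . . . . . . . .
T3:
  2·area = 24  (B↔C swapped to make it positive)
  edge (16, 16)→(8, 12): d=(-8,-4) top-left  bias=+0
  edge (8, 12)→(10, 10): d=(2,-2) top-left  bias=+0
  edge (10, 10)→(16, 16): d=(6,6) right/bottom  bias=-1
    (0,0)@(1, 1): e=[60,-36,0] → .  [on edge]
    (9,0)@(19, 1): e=[132,0,-108] → .  [on edge]
    (1,1)@(3, 3): e=[52,-28,0] → .  [on edge]
    (8,1)@(17, 3): e=[108,0,-84] → .  [on edge]
    (2,2)@(5, 5): e=[44,-20,0] → .  [on edge]
    (7,2)@(15, 5): e=[84,0,-60] → .  [on edge]
    (3,3)@(7, 7): e=[36,-12,0] → .  [on edge]
    (6,3)@(13, 7): e=[60,0,-36] → .  [on edge]
    (4,4)@(9, 9): e=[28,-4,0] → .  [on edge]
    (5,4)@(11, 9): e=[36,0,-12] → .  [on edge]
    (4,5)@(9, 11): e=[12,0,12] → X  [on edge]
    (5,5)@(11, 11): e=[20,4,0] → .  [on edge]
    (3,6)@(7, 13): e=[-12,0,36] → .  [on edge]
    (6,6)@(13, 13): e=[12,12,0] → .  [on edge]
    (2,7)@(5, 15): e=[-36,0,60] → .  [on edge]
    (7,7)@(15, 15): e=[4,20,0] → .  [on edge]
    (1,8)@(3, 17): e=[-60,0,84] → .  [on edge]
    (8,8)@(17, 17): e=[-4,28,0] → .  [on edge]
    (0,9)@(1, 19): e=[-84,0,108] → .  [on edge]
    (9,9)@(19, 19): e=[-12,36,0] → .  [on edge]
  covered (2 px):
    . . . . . . . . . .
    . . . . . . . . . .
    . . . . . . . . . .
    . . . . . . . . . .
    . . . . . . . . . .
    . . . . X . . . . .
    . . . . . X . . . .
    . . . . . . . . . .
    . . . . . . . . . .
    . . . . . . . . . .
T4:
  2·area = 44
  edge (20, 15)→(12, 18): d=(-8,3) right/bottom  bias=-1
  edge (12, 18)→(8, 14): d=(-4,-4) top-left  bias=+0
  edge (8, 14)→(20, 15): d=(12,1) right/bottom  bias=-1
    (0,3)@(1, 7): e=[121,0,-77] → .  [on edge]
    (1,4)@(3, 9): e=[99,0,-55] → .  [on edge]
    (2,5)@(5, 11): e=[77,0,-33] → .  [on edge]
    (3,6)@(7, 13): e=[55,0,-11] → .  [on edge]
    (4,7)@(9, 15): e=[33,0,11] → X  [on edge]
    (5,7)@(11, 15): e=[27,8,9] → X
    (6,7)@(13, 15): e=[21,16,7] → X
    (7,7)@(15, 15): e=[15,24,5] → X
    (8,7)@(17, 15): e=[9,32,3] → X
    (9,7)@(19, 15): e=[3,40,1] → X
    (4,8)@(9, 17): e=[17,-8,35] → .
    (5,8)@(11, 17): e=[11,0,33] → X  [on edge]
    (6,9)@(13, 19): e=[-11,0,55] → .  [on edge]
  covered (8 px):
    . . . . . . . . . .
    . . . . . . . . . .
    . . . . . . . . . .
    . . . . . . . . . .
    . . . . . . . . . .
    . . . . . . . . . .
    . . . . . . . . . .
    . . . . X X X X X X
    . . . . . X X . . .
    . . . . . . . . . .

Answer: [[4,7],[5,7],[6,7],[7,7],[8,7],[9,7],[5,8],[6,8]]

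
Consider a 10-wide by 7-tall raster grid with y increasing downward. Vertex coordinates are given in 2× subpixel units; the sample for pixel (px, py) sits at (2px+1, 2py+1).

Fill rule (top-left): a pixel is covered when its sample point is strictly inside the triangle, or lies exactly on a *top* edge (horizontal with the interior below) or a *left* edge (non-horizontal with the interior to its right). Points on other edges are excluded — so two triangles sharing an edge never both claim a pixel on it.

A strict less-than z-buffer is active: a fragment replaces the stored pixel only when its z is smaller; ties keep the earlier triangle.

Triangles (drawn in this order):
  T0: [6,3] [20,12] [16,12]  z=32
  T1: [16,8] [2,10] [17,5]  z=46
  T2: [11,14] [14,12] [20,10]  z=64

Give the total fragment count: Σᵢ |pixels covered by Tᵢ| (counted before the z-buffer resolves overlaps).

T0:
  2·area = 36
  edge (6, 3)→(20, 12): d=(14,9) right/bottom  bias=-1
  edge (20, 12)→(16, 12): d=(-4,0) right/bottom  bias=-1
  edge (16, 12)→(6, 3): d=(-10,-9) top-left  bias=+0
    (4,2)@(9, 5): e=[1,28,7] → █
    (5,2)@(11, 5): e=[-17,28,25] → ·
    (4,3)@(9, 7): e=[29,20,-13] → ·
    (5,3)@(11, 7): e=[11,20,5] → █
    (6,3)@(13, 7): e=[-7,20,23] → ·
    (5,4)@(11, 9): e=[39,12,-15] → ·
    (6,4)@(13, 9): e=[21,12,3] → █
    (7,4)@(15, 9): e=[3,12,21] → █
    (8,4)@(17, 9): e=[-15,12,39] → ·
    (6,5)@(13, 11): e=[49,4,-17] → ·
    (7,5)@(15, 11): e=[31,4,1] → █
    (8,5)@(17, 11): e=[13,4,19] → █
  covered (6 px):
    · · · · · · · · · ·
    · · · · · · · · · ·
    · · · · █ · · · · ·
    · · · · · █ · · · ·
    · · · · · · █ █ · ·
    · · · · · · · █ █ ·
    · · · · · · · · · ·
T1:
  2·area = 40
  edge (16, 8)→(2, 10): d=(-14,2) right/bottom  bias=-1
  edge (2, 10)→(17, 5): d=(15,-5) top-left  bias=+0
  edge (17, 5)→(16, 8): d=(-1,3) right/bottom  bias=-1
    (8,2)@(17, 5): e=[40,0,0] → ·  [on edge]
    (5,3)@(11, 7): e=[24,0,16] → █  [on edge]
    (6,3)@(13, 7): e=[20,10,10] → █
    (7,3)@(15, 7): e=[16,20,4] → █
    (8,3)@(17, 7): e=[12,30,-2] → ·
    (2,4)@(5, 9): e=[8,0,32] → █  [on edge]
    (3,4)@(7, 9): e=[4,10,26] → █
    (4,4)@(9, 9): e=[0,20,20] → ·  [on edge]
    (5,4)@(11, 9): e=[-4,30,14] → ·
    (6,4)@(13, 9): e=[-8,40,8] → ·
    (7,4)@(15, 9): e=[-12,50,2] → ·
    (2,5)@(5, 11): e=[-20,30,30] → ·
    (7,5)@(15, 11): e=[-40,80,0] → ·  [on edge]
  covered (5 px):
    · · · · · · · · · ·
    · · · · · · · · · ·
    · · · · · · · · · ·
    · · · · · █ █ █ · ·
    · · █ █ · · · · · ·
    · · · · · · · · · ·
    · · · · · · · · · ·
T2:
  2·area = 6
  edge (11, 14)→(14, 12): d=(3,-2) top-left  bias=+0
  edge (14, 12)→(20, 10): d=(6,-2) top-left  bias=+0
  edge (20, 10)→(11, 14): d=(-9,4) right/bottom  bias=-1
    (8,5)@(17, 11): e=[3,0,3] → █  [on edge]
    (9,5)@(19, 11): e=[7,4,-5] → ·
    (5,6)@(11, 13): e=[-3,0,9] → ·  [on edge]
    (6,6)@(13, 13): e=[1,4,1] → █
    (7,6)@(15, 13): e=[5,8,-7] → ·
    (8,6)@(17, 13): e=[9,12,-15] → ·
  covered (2 px):
    · · · · · · · · · ·
    · · · · · · · · · ·
    · · · · · · · · · ·
    · · · · · · · · · ·
    · · · · · · · · · ·
    · · · · · · · · █ ·
    · · · · · · █ · · ·

Result: 13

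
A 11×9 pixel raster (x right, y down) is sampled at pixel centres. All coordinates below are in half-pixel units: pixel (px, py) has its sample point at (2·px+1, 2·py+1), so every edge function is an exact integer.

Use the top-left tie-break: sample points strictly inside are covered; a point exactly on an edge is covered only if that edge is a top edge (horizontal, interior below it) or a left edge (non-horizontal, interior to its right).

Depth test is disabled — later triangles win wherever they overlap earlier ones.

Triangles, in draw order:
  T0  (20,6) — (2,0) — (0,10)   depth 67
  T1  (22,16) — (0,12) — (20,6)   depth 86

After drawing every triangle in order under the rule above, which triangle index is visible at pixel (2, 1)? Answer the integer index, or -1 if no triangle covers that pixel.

T0:
  2·area = 192  (B↔C swapped to make it positive)
  edge (20, 6)→(0, 10): d=(-20,4) right/bottom  bias=-1
  edge (0, 10)→(2, 0): d=(2,-10) top-left  bias=+0
  edge (2, 0)→(20, 6): d=(18,6) right/bottom  bias=-1
    (1,0)@(3, 1): e=[168,12,12] → #
    (2,0)@(5, 1): e=[160,32,0] → ·  [on edge]
    (1,1)@(3, 3): e=[128,16,48] → #
    (2,1)@(5, 3): e=[120,36,36] → #
    (3,1)@(7, 3): e=[112,56,24] → #
    (4,1)@(9, 3): e=[104,76,12] → #
    (5,1)@(11, 3): e=[96,96,0] → ·  [on edge]
    (0,2)@(1, 5): e=[96,0,96] → #  [on edge]
    (5,2)@(11, 5): e=[56,100,36] → #
    (6,2)@(13, 5): e=[48,120,24] → #
    (7,2)@(15, 5): e=[40,140,12] → #
    (8,2)@(17, 5): e=[32,160,0] → ·  [on edge]
    (7,3)@(15, 7): e=[0,144,48] → ·  [on edge]
    (2,4)@(5, 9): e=[0,48,144] → ·  [on edge]
  covered (22 px):
    · # · · · · · · · · ·
    · # # # # · · · · · ·
    # # # # # # # # · · ·
    # # # # # # # · · · ·
    # # · · · · · · · · ·
    · · · · · · · · · · ·
    · · · · · · · · · · ·
    · · · · · · · · · · ·
    · · · · · · · · · · ·
T1:
  2·area = 212
  edge (22, 16)→(0, 12): d=(-22,-4) top-left  bias=+0
  edge (0, 12)→(20, 6): d=(20,-6) top-left  bias=+0
  edge (20, 6)→(22, 16): d=(2,10) right/bottom  bias=-1
    (9,0)@(19, 1): e=[318,-106,0] → ·  [on edge]
    (8,3)@(17, 7): e=[178,2,32] → #
    (9,3)@(19, 7): e=[186,14,12] → #
    (10,3)@(21, 7): e=[194,26,-8] → ·
    (5,4)@(11, 9): e=[110,6,96] → #
    (6,4)@(13, 9): e=[118,18,76] → #
    (7,4)@(15, 9): e=[126,30,56] → #
    (10,4)@(21, 9): e=[150,66,-4] → ·
    (2,5)@(5, 11): e=[42,10,160] → #
    (3,5)@(7, 11): e=[50,22,140] → #
    (4,5)@(9, 11): e=[58,34,120] → #
    (10,5)@(21, 11): e=[106,106,0] → ·  [on edge]
  covered (26 px):
    · · · · · · · · · · ·
    · · · · · · · · · · ·
    · · · · · · · · · · ·
    · · · · · · · · # # ·
    · · · · · # # # # # ·
    · · # # # # # # # # ·
    · · · # # # # # # # #
    · · · · · · · · # # #
    · · · · · · · · · · ·

Z-buffer (winner per pixel, '.' = empty):
  . 0 . . . . . . . . .
  . 0 0 0 0 . . . . . .
  0 0 0 0 0 0 0 0 . . .
  0 0 0 0 0 0 0 . 1 1 .
  0 0 . . . 1 1 1 1 1 .
  . . 1 1 1 1 1 1 1 1 .
  . . . 1 1 1 1 1 1 1 1
  . . . . . . . . 1 1 1
  . . . . . . . . . . .

Result: 0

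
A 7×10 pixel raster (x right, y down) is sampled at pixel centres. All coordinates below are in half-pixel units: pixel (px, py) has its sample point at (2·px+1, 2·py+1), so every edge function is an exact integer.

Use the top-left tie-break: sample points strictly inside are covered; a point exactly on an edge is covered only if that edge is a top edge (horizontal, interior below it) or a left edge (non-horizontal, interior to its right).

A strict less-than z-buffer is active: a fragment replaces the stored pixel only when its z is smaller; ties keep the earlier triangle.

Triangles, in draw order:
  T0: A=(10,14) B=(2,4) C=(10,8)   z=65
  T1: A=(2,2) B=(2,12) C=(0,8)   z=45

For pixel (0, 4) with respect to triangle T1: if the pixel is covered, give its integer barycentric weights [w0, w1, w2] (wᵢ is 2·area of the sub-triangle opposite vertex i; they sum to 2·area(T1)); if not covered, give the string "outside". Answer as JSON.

T0:
  2·area = 48
  edge (10, 14)→(2, 4): d=(-8,-10) top-left  bias=+0
  edge (2, 4)→(10, 8): d=(8,4) right/bottom  bias=-1
  edge (10, 8)→(10, 14): d=(0,6) right/bottom  bias=-1
    (1,2)@(3, 5): e=[2,4,42] → X
    (2,2)@(5, 5): e=[22,-4,30] → .
    (1,3)@(3, 7): e=[-14,20,42] → .
    (2,3)@(5, 7): e=[6,12,30] → X
    (3,3)@(7, 7): e=[26,4,18] → X
    (4,3)@(9, 7): e=[46,-4,6] → .
    (2,4)@(5, 9): e=[-10,28,30] → .
    (3,4)@(7, 9): e=[10,20,18] → X
    (4,4)@(9, 9): e=[30,12,6] → X
    (5,4)@(11, 9): e=[50,4,-6] → .
    (3,5)@(7, 11): e=[-6,36,18] → .
    (4,5)@(9, 11): e=[14,28,6] → X
  covered (6 px):
    . . . . . . .
    . . . . . . .
    . X . . . . .
    . . X X . . .
    . . . X X . .
    . . . . X . .
    . . . . . . .
    . . . . . . .
    . . . . . . .
    . . . . . . .
T1:
  2·area = 20
  edge (2, 2)→(2, 12): d=(0,10) right/bottom  bias=-1
  edge (2, 12)→(0, 8): d=(-2,-4) top-left  bias=+0
  edge (0, 8)→(2, 2): d=(2,-6) top-left  bias=+0
    (0,2)@(1, 5): e=[10,10,0] → X  [on edge]
    (1,2)@(3, 5): e=[-10,18,12] → .
    (0,3)@(1, 7): e=[10,6,4] → X
    (1,3)@(3, 7): e=[-10,14,16] → .
    (0,4)@(1, 9): e=[10,2,8] → X
    (1,4)@(3, 9): e=[-10,10,20] → .
    (0,5)@(1, 11): e=[10,-2,12] → .
  covered (3 px):
    . . . . . . .
    . . . . . . .
    X . . . . . .
    X . . . . . .
    X . . . . . .
    . . . . . . .
    . . . . . . .
    . . . . . . .
    . . . . . . .
    . . . . . . .

Result: [2,8,10]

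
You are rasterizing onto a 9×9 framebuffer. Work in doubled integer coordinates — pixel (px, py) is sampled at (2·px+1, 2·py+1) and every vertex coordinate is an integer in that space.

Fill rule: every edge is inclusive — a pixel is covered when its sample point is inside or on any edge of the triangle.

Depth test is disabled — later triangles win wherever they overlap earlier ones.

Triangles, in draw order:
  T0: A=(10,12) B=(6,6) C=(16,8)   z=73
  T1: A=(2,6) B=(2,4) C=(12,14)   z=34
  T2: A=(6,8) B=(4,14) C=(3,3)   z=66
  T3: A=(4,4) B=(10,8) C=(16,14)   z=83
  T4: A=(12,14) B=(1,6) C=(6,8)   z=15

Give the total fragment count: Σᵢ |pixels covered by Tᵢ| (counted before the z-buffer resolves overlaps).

T0:
  2·area = 52
  edge (10, 12)→(6, 6): d=(-4,-6) inclusive
  edge (6, 6)→(16, 8): d=(10,2) inclusive
  edge (16, 8)→(10, 12): d=(-6,4) inclusive
    (0,2)@(1, 5): e=[-26,0,78] → ·  [on edge]
    (3,3)@(7, 7): e=[2,8,42] → █
    (4,3)@(9, 7): e=[14,4,34] → █
    (5,3)@(11, 7): e=[26,0,26] → █  [on edge]
    (6,3)@(13, 7): e=[38,-4,18] → ·
    (3,4)@(7, 9): e=[-6,28,30] → ·
    (4,4)@(9, 9): e=[6,24,22] → █
    (6,4)@(13, 9): e=[30,16,6] → █
    (7,4)@(15, 9): e=[42,12,-2] → ·
    (4,5)@(9, 11): e=[-2,44,10] → ·
    (5,5)@(11, 11): e=[10,40,2] → █
    (6,5)@(13, 11): e=[22,36,-6] → ·
  covered (7 px):
    · · · · · · · · ·
    · · · · · · · · ·
    · · · · · · · · ·
    · · · █ █ █ · · ·
    · · · · █ █ █ · ·
    · · · · · █ · · ·
    · · · · · · · · ·
    · · · · · · · · ·
    · · · · · · · · ·
T1:
  2·area = 20
  edge (2, 6)→(2, 4): d=(0,-2) inclusive
  edge (2, 4)→(12, 14): d=(10,10) inclusive
  edge (12, 14)→(2, 6): d=(-10,-8) inclusive
    (0,1)@(1, 3): e=[-2,0,22] → ·  [on edge]
    (1,2)@(3, 5): e=[2,0,18] → █  [on edge]
    (2,2)@(5, 5): e=[6,-20,34] → ·
    (1,3)@(3, 7): e=[2,20,-2] → ·
    (2,3)@(5, 7): e=[6,0,14] → █  [on edge]
    (3,3)@(7, 7): e=[10,-20,30] → ·
    (2,4)@(5, 9): e=[6,20,-6] → ·
    (3,4)@(7, 9): e=[10,0,10] → █  [on edge]
    (4,4)@(9, 9): e=[14,-20,26] → ·
    (3,5)@(7, 11): e=[10,20,-10] → ·
    (4,5)@(9, 11): e=[14,0,6] → █  [on edge]
    (5,5)@(11, 11): e=[18,-20,22] → ·
    (5,6)@(11, 13): e=[18,0,2] → █  [on edge]
    (6,7)@(13, 15): e=[22,0,-2] → ·  [on edge]
    (7,8)@(15, 17): e=[26,0,-6] → ·  [on edge]
  covered (5 px):
    · · · · · · · · ·
    · · · · · · · · ·
    · █ · · · · · · ·
    · · █ · · · · · ·
    · · · █ · · · · ·
    · · · · █ · · · ·
    · · · · · █ · · ·
    · · · · · · · · ·
    · · · · · · · · ·
T2:
  2·area = 28
  edge (6, 8)→(4, 14): d=(-2,6) inclusive
  edge (4, 14)→(3, 3): d=(-1,-11) inclusive
  edge (3, 3)→(6, 8): d=(3,5) inclusive
    (1,1)@(3, 3): e=[28,0,0] → █  [on edge]
    (2,1)@(5, 3): e=[16,22,-10] → ·
    (1,2)@(3, 5): e=[24,-2,6] → ·
    (3,2)@(7, 5): e=[0,42,-14] → ·  [on edge]
    (2,3)@(5, 7): e=[8,18,2] → █
    (3,3)@(7, 7): e=[-4,40,-8] → ·
    (2,4)@(5, 9): e=[4,16,8] → █
    (3,4)@(7, 9): e=[-8,38,-2] → ·
    (2,5)@(5, 11): e=[0,14,14] → █  [on edge]
    (3,5)@(7, 11): e=[-12,36,4] → ·
    (2,6)@(5, 13): e=[-4,12,20] → ·
    (4,6)@(9, 13): e=[-28,56,0] → ·  [on edge]
    (1,8)@(3, 17): e=[0,-14,42] → ·  [on edge]
  covered (4 px):
    · · · · · · · · ·
    · █ · · · · · · ·
    · · · · · · · · ·
    · · █ · · · · · ·
    · · █ · · · · · ·
    · · █ · · · · · ·
    · · · · · · · · ·
    · · · · · · · · ·
    · · · · · · · · ·
T3:
  2·area = 12
  edge (4, 4)→(10, 8): d=(6,4) inclusive
  edge (10, 8)→(16, 14): d=(6,6) inclusive
  edge (16, 14)→(4, 4): d=(-12,-10) inclusive
    (1,0)@(3, 1): e=[-14,0,26] → ·  [on edge]
    (2,1)@(5, 3): e=[-10,0,22] → ·  [on edge]
    (3,2)@(7, 5): e=[-6,0,18] → ·  [on edge]
    (4,3)@(9, 7): e=[-2,0,14] → ·  [on edge]
    (5,4)@(11, 9): e=[2,0,10] → █  [on edge]
    (6,4)@(13, 9): e=[-6,-12,30] → ·
    (5,5)@(11, 11): e=[14,12,-14] → ·
    (6,5)@(13, 11): e=[6,0,6] → █  [on edge]
    (7,5)@(15, 11): e=[-2,-12,26] → ·
    (6,6)@(13, 13): e=[18,12,-18] → ·
    (7,6)@(15, 13): e=[10,0,2] → █  [on edge]
    (8,6)@(17, 13): e=[2,-12,22] → ·
    (8,7)@(17, 15): e=[14,0,-2] → ·  [on edge]
  covered (3 px):
    · · · · · · · · ·
    · · · · · · · · ·
    · · · · · · · · ·
    · · · · · · · · ·
    · · · · · █ · · ·
    · · · · · · █ · ·
    · · · · · · · █ ·
    · · · · · · · · ·
    · · · · · · · · ·
T4:
  2·area = 18
  edge (12, 14)→(1, 6): d=(-11,-8) inclusive
  edge (1, 6)→(6, 8): d=(5,2) inclusive
  edge (6, 8)→(12, 14): d=(6,6) inclusive
    (0,1)@(1, 3): e=[33,-15,0] → ·  [on edge]
    (1,2)@(3, 5): e=[27,-9,0] → ·  [on edge]
    (1,3)@(3, 7): e=[5,1,12] → █
    (2,3)@(5, 7): e=[21,-3,0] → ·  [on edge]
    (1,4)@(3, 9): e=[-17,11,24] → ·
    (3,4)@(7, 9): e=[15,3,0] → █  [on edge]
    (4,4)@(9, 9): e=[31,-1,-12] → ·
    (3,5)@(7, 11): e=[-7,13,12] → ·
    (4,5)@(9, 11): e=[9,9,0] → █  [on edge]
    (5,5)@(11, 11): e=[25,5,-12] → ·
    (4,6)@(9, 13): e=[-13,19,12] → ·
    (5,6)@(11, 13): e=[3,15,0] → █  [on edge]
    (6,7)@(13, 15): e=[-3,21,0] → ·  [on edge]
    (7,8)@(15, 17): e=[-9,27,0] → ·  [on edge]
  covered (4 px):
    · · · · · · · · ·
    · · · · · · · · ·
    · · · · · · · · ·
    · █ · · · · · · ·
    · · · █ · · · · ·
    · · · · █ · · · ·
    · · · · · █ · · ·
    · · · · · · · · ·
    · · · · · · · · ·

Answer: 23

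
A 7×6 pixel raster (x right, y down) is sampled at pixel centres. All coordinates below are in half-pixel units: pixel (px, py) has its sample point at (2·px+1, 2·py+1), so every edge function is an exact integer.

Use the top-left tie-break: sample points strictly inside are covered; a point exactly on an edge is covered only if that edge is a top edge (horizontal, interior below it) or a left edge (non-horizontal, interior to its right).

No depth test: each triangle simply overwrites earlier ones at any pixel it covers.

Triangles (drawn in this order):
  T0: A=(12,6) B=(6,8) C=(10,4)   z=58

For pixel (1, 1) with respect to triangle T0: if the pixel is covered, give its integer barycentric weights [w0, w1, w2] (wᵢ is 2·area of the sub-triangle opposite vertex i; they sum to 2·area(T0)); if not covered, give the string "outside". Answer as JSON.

T0:
  2·area = 16
  edge (12, 6)→(6, 8): d=(-6,2) right/bottom  bias=-1
  edge (6, 8)→(10, 4): d=(4,-4) top-left  bias=+0
  edge (10, 4)→(12, 6): d=(2,2) right/bottom  bias=-1
    (3,0)@(7, 1): e=[40,-24,0] → ·  [on edge]
    (6,0)@(13, 1): e=[28,0,-12] → ·  [on edge]
    (4,1)@(9, 3): e=[24,-8,0] → ·  [on edge]
    (5,1)@(11, 3): e=[20,0,-4] → ·  [on edge]
    (4,2)@(9, 5): e=[12,0,4] → #  [on edge]
    (5,2)@(11, 5): e=[8,8,0] → ·  [on edge]
    (3,3)@(7, 7): e=[4,0,12] → #  [on edge]
    (4,3)@(9, 7): e=[0,8,8] → ·  [on edge]
    (6,3)@(13, 7): e=[-8,24,0] → ·  [on edge]
    (1,4)@(3, 9): e=[0,-8,24] → ·  [on edge]
    (2,4)@(5, 9): e=[-4,0,20] → ·  [on edge]
    (3,4)@(7, 9): e=[-8,8,16] → ·
    (1,5)@(3, 11): e=[-12,0,28] → ·  [on edge]
  covered (2 px):
    · · · · · · ·
    · · · · · · ·
    · · · · # · ·
    · · · # · · ·
    · · · · · · ·
    · · · · · · ·

Answer: "outside"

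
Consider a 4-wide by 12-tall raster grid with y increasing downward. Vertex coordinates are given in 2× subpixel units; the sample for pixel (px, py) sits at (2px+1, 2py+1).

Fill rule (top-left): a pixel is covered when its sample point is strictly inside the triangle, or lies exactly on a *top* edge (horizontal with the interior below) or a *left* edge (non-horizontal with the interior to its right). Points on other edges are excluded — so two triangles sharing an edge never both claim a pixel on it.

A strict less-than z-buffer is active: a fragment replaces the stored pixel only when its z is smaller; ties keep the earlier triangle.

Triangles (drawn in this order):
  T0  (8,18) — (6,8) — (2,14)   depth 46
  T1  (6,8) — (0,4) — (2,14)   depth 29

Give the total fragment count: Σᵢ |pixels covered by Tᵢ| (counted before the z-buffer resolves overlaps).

T0:
  2·area = 52  (B↔C swapped to make it positive)
  edge (8, 18)→(2, 14): d=(-6,-4) top-left  bias=+0
  edge (2, 14)→(6, 8): d=(4,-6) top-left  bias=+0
  edge (6, 8)→(8, 18): d=(2,10) right/bottom  bias=-1
    (2,1)@(5, 3): e=[78,-26,0] → ·  [on edge]
    (2,5)@(5, 11): e=[30,6,16] → #
    (3,5)@(7, 11): e=[38,18,-4] → ·
    (1,6)@(3, 13): e=[10,2,40] → #
    (3,6)@(7, 13): e=[26,26,0] → ·  [on edge]
    (1,7)@(3, 15): e=[-2,10,44] → ·
    (2,7)@(5, 15): e=[6,22,24] → #
    (3,7)@(7, 15): e=[14,34,4] → #
    (2,8)@(5, 17): e=[-6,30,28] → ·
    (3,8)@(7, 17): e=[2,42,8] → #
    (3,9)@(7, 19): e=[-10,50,12] → ·
  covered (6 px):
    · · · ·
    · · · ·
    · · · ·
    · · · ·
    · · · ·
    · · # ·
    · # # ·
    · · # #
    · · · #
    · · · ·
    · · · ·
    · · · ·
T1:
  2·area = 52  (B↔C swapped to make it positive)
  edge (6, 8)→(2, 14): d=(-4,6) right/bottom  bias=-1
  edge (2, 14)→(0, 4): d=(-2,-10) top-left  bias=+0
  edge (0, 4)→(6, 8): d=(6,4) right/bottom  bias=-1
    (0,2)@(1, 5): e=[42,8,2] → #
    (1,2)@(3, 5): e=[30,28,-6] → ·
    (0,3)@(1, 7): e=[34,4,14] → #
    (1,3)@(3, 7): e=[22,24,6] → #
    (2,3)@(5, 7): e=[10,44,-2] → ·
    (0,4)@(1, 9): e=[26,0,26] → #  [on edge]
    (2,4)@(5, 9): e=[2,40,10] → #
    (3,4)@(7, 9): e=[-10,60,2] → ·
    (0,5)@(1, 11): e=[18,-4,38] → ·
    (1,5)@(3, 11): e=[6,16,30] → #
    (2,5)@(5, 11): e=[-6,36,22] → ·
    (1,6)@(3, 13): e=[-2,12,42] → ·
    (1,9)@(3, 19): e=[-26,0,78] → ·  [on edge]
  covered (7 px):
    · · · ·
    · · · ·
    # · · ·
    # # · ·
    # # # ·
    · # · ·
    · · · ·
    · · · ·
    · · · ·
    · · · ·
    · · · ·
    · · · ·

Final: 13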